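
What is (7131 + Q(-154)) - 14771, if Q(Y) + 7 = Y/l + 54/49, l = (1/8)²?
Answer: -857593/49 ≈ -17502.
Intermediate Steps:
l = 1/64 (l = (⅛)² = 1/64 ≈ 0.015625)
Q(Y) = -289/49 + 64*Y (Q(Y) = -7 + (Y/(1/64) + 54/49) = -7 + (Y*64 + 54*(1/49)) = -7 + (64*Y + 54/49) = -7 + (54/49 + 64*Y) = -289/49 + 64*Y)
(7131 + Q(-154)) - 14771 = (7131 + (-289/49 + 64*(-154))) - 14771 = (7131 + (-289/49 - 9856)) - 14771 = (7131 - 483233/49) - 14771 = -133814/49 - 14771 = -857593/49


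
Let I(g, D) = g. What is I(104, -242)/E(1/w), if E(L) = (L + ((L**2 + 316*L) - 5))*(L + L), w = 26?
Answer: 913952/4863 ≈ 187.94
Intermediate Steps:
E(L) = 2*L*(-5 + L**2 + 317*L) (E(L) = (L + (-5 + L**2 + 316*L))*(2*L) = (-5 + L**2 + 317*L)*(2*L) = 2*L*(-5 + L**2 + 317*L))
I(104, -242)/E(1/w) = 104/((2*(-5 + (1/26)**2 + 317/26)/26)) = 104/((2*(1/26)*(-5 + (1/26)**2 + 317*(1/26)))) = 104/((2*(1/26)*(-5 + 1/676 + 317/26))) = 104/((2*(1/26)*(4863/676))) = 104/(4863/8788) = 104*(8788/4863) = 913952/4863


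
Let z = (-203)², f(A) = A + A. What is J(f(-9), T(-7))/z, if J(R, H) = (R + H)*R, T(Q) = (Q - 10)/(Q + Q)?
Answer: 2115/288463 ≈ 0.0073320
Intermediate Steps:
T(Q) = (-10 + Q)/(2*Q) (T(Q) = (-10 + Q)/((2*Q)) = (-10 + Q)*(1/(2*Q)) = (-10 + Q)/(2*Q))
f(A) = 2*A
z = 41209
J(R, H) = R*(H + R) (J(R, H) = (H + R)*R = R*(H + R))
J(f(-9), T(-7))/z = ((2*(-9))*((½)*(-10 - 7)/(-7) + 2*(-9)))/41209 = -18*((½)*(-⅐)*(-17) - 18)*(1/41209) = -18*(17/14 - 18)*(1/41209) = -18*(-235/14)*(1/41209) = (2115/7)*(1/41209) = 2115/288463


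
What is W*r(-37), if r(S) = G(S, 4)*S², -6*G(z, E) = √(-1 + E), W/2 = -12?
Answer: 5476*√3 ≈ 9484.7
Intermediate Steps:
W = -24 (W = 2*(-12) = -24)
G(z, E) = -√(-1 + E)/6
r(S) = -√3*S²/6 (r(S) = (-√(-1 + 4)/6)*S² = (-√3/6)*S² = -√3*S²/6)
W*r(-37) = -(-4)*√3*(-37)² = -(-4)*√3*1369 = -(-5476)*√3 = 5476*√3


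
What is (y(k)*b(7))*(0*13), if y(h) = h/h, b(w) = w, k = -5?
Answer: 0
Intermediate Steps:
y(h) = 1
(y(k)*b(7))*(0*13) = (1*7)*(0*13) = 7*0 = 0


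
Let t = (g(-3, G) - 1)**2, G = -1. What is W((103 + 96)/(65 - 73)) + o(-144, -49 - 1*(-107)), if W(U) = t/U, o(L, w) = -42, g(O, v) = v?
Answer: -8390/199 ≈ -42.161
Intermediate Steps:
t = 4 (t = (-1 - 1)**2 = (-2)**2 = 4)
W(U) = 4/U
W((103 + 96)/(65 - 73)) + o(-144, -49 - 1*(-107)) = 4/(((103 + 96)/(65 - 73))) - 42 = 4/((199/(-8))) - 42 = 4/((199*(-1/8))) - 42 = 4/(-199/8) - 42 = 4*(-8/199) - 42 = -32/199 - 42 = -8390/199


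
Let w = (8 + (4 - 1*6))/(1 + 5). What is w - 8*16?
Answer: -127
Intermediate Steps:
w = 1 (w = (8 + (4 - 6))/6 = (8 - 2)*(1/6) = 6*(1/6) = 1)
w - 8*16 = 1 - 8*16 = 1 - 128 = -127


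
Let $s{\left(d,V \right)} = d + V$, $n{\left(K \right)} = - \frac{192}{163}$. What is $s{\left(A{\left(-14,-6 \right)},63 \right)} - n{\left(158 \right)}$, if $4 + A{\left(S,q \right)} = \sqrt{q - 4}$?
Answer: $\frac{9809}{163} + i \sqrt{10} \approx 60.178 + 3.1623 i$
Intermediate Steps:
$n{\left(K \right)} = - \frac{192}{163}$ ($n{\left(K \right)} = \left(-192\right) \frac{1}{163} = - \frac{192}{163}$)
$A{\left(S,q \right)} = -4 + \sqrt{-4 + q}$ ($A{\left(S,q \right)} = -4 + \sqrt{q - 4} = -4 + \sqrt{-4 + q}$)
$s{\left(d,V \right)} = V + d$
$s{\left(A{\left(-14,-6 \right)},63 \right)} - n{\left(158 \right)} = \left(63 - \left(4 - \sqrt{-4 - 6}\right)\right) - - \frac{192}{163} = \left(63 - \left(4 - \sqrt{-10}\right)\right) + \frac{192}{163} = \left(63 - \left(4 - i \sqrt{10}\right)\right) + \frac{192}{163} = \left(59 + i \sqrt{10}\right) + \frac{192}{163} = \frac{9809}{163} + i \sqrt{10}$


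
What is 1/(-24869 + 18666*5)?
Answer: 1/68461 ≈ 1.4607e-5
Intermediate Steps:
1/(-24869 + 18666*5) = 1/(-24869 + 93330) = 1/68461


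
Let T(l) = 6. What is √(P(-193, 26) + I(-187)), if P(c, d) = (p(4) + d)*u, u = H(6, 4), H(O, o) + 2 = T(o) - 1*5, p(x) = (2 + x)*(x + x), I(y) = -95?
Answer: 13*I ≈ 13.0*I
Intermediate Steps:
p(x) = 2*x*(2 + x) (p(x) = (2 + x)*(2*x) = 2*x*(2 + x))
H(O, o) = -1 (H(O, o) = -2 + (6 - 1*5) = -2 + (6 - 5) = -2 + 1 = -1)
u = -1
P(c, d) = -48 - d (P(c, d) = (2*4*(2 + 4) + d)*(-1) = (2*4*6 + d)*(-1) = (48 + d)*(-1) = -48 - d)
√(P(-193, 26) + I(-187)) = √((-48 - 1*26) - 95) = √((-48 - 26) - 95) = √(-74 - 95) = √(-169) = 13*I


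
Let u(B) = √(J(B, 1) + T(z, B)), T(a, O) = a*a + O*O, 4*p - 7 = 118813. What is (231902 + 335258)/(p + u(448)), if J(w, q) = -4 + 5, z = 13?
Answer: 1531589800/80198741 - 51560*√200874/80198741 ≈ 18.809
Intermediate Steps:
p = 29705 (p = 7/4 + (¼)*118813 = 7/4 + 118813/4 = 29705)
T(a, O) = O² + a² (T(a, O) = a² + O² = O² + a²)
J(w, q) = 1
u(B) = √(170 + B²) (u(B) = √(1 + (B² + 13²)) = √(1 + (B² + 169)) = √(1 + (169 + B²)) = √(170 + B²))
(231902 + 335258)/(p + u(448)) = (231902 + 335258)/(29705 + √(170 + 448²)) = 567160/(29705 + √(170 + 200704)) = 567160/(29705 + √200874)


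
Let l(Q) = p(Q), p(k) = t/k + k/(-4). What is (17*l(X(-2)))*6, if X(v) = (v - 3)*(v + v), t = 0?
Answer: -510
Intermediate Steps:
p(k) = -k/4 (p(k) = 0/k + k/(-4) = 0 + k*(-1/4) = 0 - k/4 = -k/4)
X(v) = 2*v*(-3 + v) (X(v) = (-3 + v)*(2*v) = 2*v*(-3 + v))
l(Q) = -Q/4
(17*l(X(-2)))*6 = (17*(-(-2)*(-3 - 2)/2))*6 = (17*(-(-2)*(-5)/2))*6 = (17*(-1/4*20))*6 = (17*(-5))*6 = -85*6 = -510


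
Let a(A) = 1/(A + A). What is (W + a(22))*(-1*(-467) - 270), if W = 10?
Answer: 86877/44 ≈ 1974.5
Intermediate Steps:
a(A) = 1/(2*A)
(W + a(22))*(-1*(-467) - 270) = (10 + (½)/22)*(-1*(-467) - 270) = (10 + (½)*(1/22))*(467 - 270) = (10 + 1/44)*197 = (441/44)*197 = 86877/44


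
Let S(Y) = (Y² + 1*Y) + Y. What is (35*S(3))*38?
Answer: 19950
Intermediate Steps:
S(Y) = Y² + 2*Y (S(Y) = (Y² + Y) + Y = (Y + Y²) + Y = Y² + 2*Y)
(35*S(3))*38 = (35*(3*(2 + 3)))*38 = (35*(3*5))*38 = (35*15)*38 = 525*38 = 19950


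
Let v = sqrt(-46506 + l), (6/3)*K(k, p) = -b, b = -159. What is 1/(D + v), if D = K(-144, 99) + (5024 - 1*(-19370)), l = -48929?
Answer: 97894/2396190549 - 4*I*sqrt(95435)/2396190549 ≈ 4.0854e-5 - 5.1569e-7*I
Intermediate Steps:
K(k, p) = 159/2 (K(k, p) = (-1*(-159))/2 = (1/2)*159 = 159/2)
D = 48947/2 (D = 159/2 + (5024 - 1*(-19370)) = 159/2 + (5024 + 19370) = 159/2 + 24394 = 48947/2 ≈ 24474.)
v = I*sqrt(95435) (v = sqrt(-46506 - 48929) = sqrt(-95435) = I*sqrt(95435) ≈ 308.93*I)
1/(D + v) = 1/(48947/2 + I*sqrt(95435))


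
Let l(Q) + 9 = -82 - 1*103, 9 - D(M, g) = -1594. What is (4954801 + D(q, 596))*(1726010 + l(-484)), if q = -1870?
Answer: 8553841325664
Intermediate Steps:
D(M, g) = 1603 (D(M, g) = 9 - 1*(-1594) = 9 + 1594 = 1603)
l(Q) = -194 (l(Q) = -9 + (-82 - 1*103) = -9 + (-82 - 103) = -9 - 185 = -194)
(4954801 + D(q, 596))*(1726010 + l(-484)) = (4954801 + 1603)*(1726010 - 194) = 4956404*1725816 = 8553841325664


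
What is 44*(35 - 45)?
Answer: -440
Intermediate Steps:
44*(35 - 45) = 44*(-10) = -440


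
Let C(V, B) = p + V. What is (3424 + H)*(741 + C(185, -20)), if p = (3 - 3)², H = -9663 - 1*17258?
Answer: -21758222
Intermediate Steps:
H = -26921 (H = -9663 - 17258 = -26921)
p = 0 (p = 0² = 0)
C(V, B) = V (C(V, B) = 0 + V = V)
(3424 + H)*(741 + C(185, -20)) = (3424 - 26921)*(741 + 185) = -23497*926 = -21758222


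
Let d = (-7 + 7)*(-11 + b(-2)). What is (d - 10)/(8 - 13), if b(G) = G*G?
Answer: 2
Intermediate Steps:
b(G) = G**2
d = 0 (d = (-7 + 7)*(-11 + (-2)**2) = 0*(-11 + 4) = 0*(-7) = 0)
(d - 10)/(8 - 13) = (0 - 10)/(8 - 13) = -10/(-5) = -1/5*(-10) = 2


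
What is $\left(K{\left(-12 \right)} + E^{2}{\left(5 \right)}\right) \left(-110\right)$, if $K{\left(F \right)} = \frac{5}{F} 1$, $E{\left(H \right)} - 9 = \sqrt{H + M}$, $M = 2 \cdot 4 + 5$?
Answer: $- \frac{65065}{6} - 5940 \sqrt{2} \approx -19245.0$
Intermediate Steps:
$M = 13$ ($M = 8 + 5 = 13$)
$E{\left(H \right)} = 9 + \sqrt{13 + H}$ ($E{\left(H \right)} = 9 + \sqrt{H + 13} = 9 + \sqrt{13 + H}$)
$K{\left(F \right)} = \frac{5}{F}$
$\left(K{\left(-12 \right)} + E^{2}{\left(5 \right)}\right) \left(-110\right) = \left(\frac{5}{-12} + \left(9 + \sqrt{13 + 5}\right)^{2}\right) \left(-110\right) = \left(5 \left(- \frac{1}{12}\right) + \left(9 + \sqrt{18}\right)^{2}\right) \left(-110\right) = \left(- \frac{5}{12} + \left(9 + 3 \sqrt{2}\right)^{2}\right) \left(-110\right) = \frac{275}{6} - 110 \left(9 + 3 \sqrt{2}\right)^{2}$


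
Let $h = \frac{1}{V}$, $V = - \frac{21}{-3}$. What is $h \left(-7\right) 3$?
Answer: $-3$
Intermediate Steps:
$V = 7$ ($V = \left(-21\right) \left(- \frac{1}{3}\right) = 7$)
$h = \frac{1}{7} \approx 0.14286$
$h \left(-7\right) 3 = \frac{1}{7} \left(-7\right) 3 = \left(-1\right) 3 = -3$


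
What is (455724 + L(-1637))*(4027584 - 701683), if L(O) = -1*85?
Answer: 1515410205739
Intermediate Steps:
L(O) = -85
(455724 + L(-1637))*(4027584 - 701683) = (455724 - 85)*(4027584 - 701683) = 455639*3325901 = 1515410205739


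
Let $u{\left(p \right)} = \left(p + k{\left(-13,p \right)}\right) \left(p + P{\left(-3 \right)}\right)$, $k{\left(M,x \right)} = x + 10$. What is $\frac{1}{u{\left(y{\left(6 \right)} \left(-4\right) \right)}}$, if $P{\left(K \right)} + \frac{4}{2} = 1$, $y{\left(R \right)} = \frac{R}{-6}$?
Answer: $\frac{1}{54} \approx 0.018519$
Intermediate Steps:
$y{\left(R \right)} = - \frac{R}{6}$ ($y{\left(R \right)} = R \left(- \frac{1}{6}\right) = - \frac{R}{6}$)
$P{\left(K \right)} = -1$ ($P{\left(K \right)} = -2 + 1 = -1$)
$k{\left(M,x \right)} = 10 + x$
$u{\left(p \right)} = \left(-1 + p\right) \left(10 + 2 p\right)$ ($u{\left(p \right)} = \left(p + \left(10 + p\right)\right) \left(p - 1\right) = \left(10 + 2 p\right) \left(-1 + p\right) = \left(-1 + p\right) \left(10 + 2 p\right)$)
$\frac{1}{u{\left(y{\left(6 \right)} \left(-4\right) \right)}} = \frac{1}{-10 + 2 \left(\left(- \frac{1}{6}\right) 6 \left(-4\right)\right)^{2} + 8 \left(- \frac{1}{6}\right) 6 \left(-4\right)} = \frac{1}{-10 + 2 \left(\left(-1\right) \left(-4\right)\right)^{2} + 8 \left(\left(-1\right) \left(-4\right)\right)} = \frac{1}{-10 + 2 \cdot 4^{2} + 8 \cdot 4} = \frac{1}{-10 + 2 \cdot 16 + 32} = \frac{1}{-10 + 32 + 32} = \frac{1}{54}$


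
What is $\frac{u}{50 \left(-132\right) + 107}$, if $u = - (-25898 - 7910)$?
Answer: $- \frac{33808}{6493} \approx -5.2068$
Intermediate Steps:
$u = 33808$ ($u = \left(-1\right) \left(-33808\right) = 33808$)
$\frac{u}{50 \left(-132\right) + 107} = \frac{33808}{50 \left(-132\right) + 107} = \frac{33808}{-6600 + 107} = \frac{33808}{-6493} = 33808 \left(- \frac{1}{6493}\right) = - \frac{33808}{6493}$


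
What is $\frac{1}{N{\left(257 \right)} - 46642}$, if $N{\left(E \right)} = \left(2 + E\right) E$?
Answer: $\frac{1}{19921} \approx 5.0198 \cdot 10^{-5}$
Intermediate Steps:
$N{\left(E \right)} = E \left(2 + E\right)$
$\frac{1}{N{\left(257 \right)} - 46642} = \frac{1}{257 \left(2 + 257\right) - 46642} = \frac{1}{257 \cdot 259 - 46642} = \frac{1}{66563 - 46642} = \frac{1}{19921}$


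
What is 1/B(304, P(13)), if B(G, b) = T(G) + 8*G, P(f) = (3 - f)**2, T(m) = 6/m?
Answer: 152/369667 ≈ 0.00041118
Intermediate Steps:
B(G, b) = 6/G + 8*G
1/B(304, P(13)) = 1/(6/304 + 8*304) = 1/(6*(1/304) + 2432) = 1/(3/152 + 2432) = 1/(369667/152) = 152/369667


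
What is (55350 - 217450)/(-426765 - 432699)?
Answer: 40525/214866 ≈ 0.18861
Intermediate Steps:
(55350 - 217450)/(-426765 - 432699) = -162100/(-859464) = -162100*(-1/859464) = 40525/214866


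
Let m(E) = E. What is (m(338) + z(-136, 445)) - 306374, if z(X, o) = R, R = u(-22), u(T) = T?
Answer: -306058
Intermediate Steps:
R = -22
z(X, o) = -22
(m(338) + z(-136, 445)) - 306374 = (338 - 22) - 306374 = 316 - 306374 = -306058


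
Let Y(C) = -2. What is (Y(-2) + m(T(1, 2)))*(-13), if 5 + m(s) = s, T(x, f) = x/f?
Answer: 169/2 ≈ 84.500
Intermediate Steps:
m(s) = -5 + s
(Y(-2) + m(T(1, 2)))*(-13) = (-2 + (-5 + 1/2))*(-13) = (-2 + (-5 + 1*(½)))*(-13) = (-2 + (-5 + ½))*(-13) = (-2 - 9/2)*(-13) = -13/2*(-13) = 169/2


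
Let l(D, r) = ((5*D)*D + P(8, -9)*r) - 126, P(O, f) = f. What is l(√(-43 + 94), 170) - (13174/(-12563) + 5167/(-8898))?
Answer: -156429453901/111785574 ≈ -1399.4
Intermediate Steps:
l(D, r) = -126 - 9*r + 5*D² (l(D, r) = ((5*D)*D - 9*r) - 126 = (5*D² - 9*r) - 126 = (-9*r + 5*D²) - 126 = -126 - 9*r + 5*D²)
l(√(-43 + 94), 170) - (13174/(-12563) + 5167/(-8898)) = (-126 - 9*170 + 5*(√(-43 + 94))²) - (13174/(-12563) + 5167/(-8898)) = (-126 - 1530 + 5*(√51)²) - (13174*(-1/12563) + 5167*(-1/8898)) = (-126 - 1530 + 5*51) - (-13174/12563 - 5167/8898) = (-126 - 1530 + 255) - 1*(-182135273/111785574) = -1401 + 182135273/111785574 = -156429453901/111785574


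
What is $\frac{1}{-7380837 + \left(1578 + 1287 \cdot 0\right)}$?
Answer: $- \frac{1}{7379259} \approx -1.3551 \cdot 10^{-7}$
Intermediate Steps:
$\frac{1}{-7380837 + \left(1578 + 1287 \cdot 0\right)} = \frac{1}{-7380837 + \left(1578 + 0\right)} = \frac{1}{-7380837 + 1578} = \frac{1}{-7379259} = - \frac{1}{7379259}$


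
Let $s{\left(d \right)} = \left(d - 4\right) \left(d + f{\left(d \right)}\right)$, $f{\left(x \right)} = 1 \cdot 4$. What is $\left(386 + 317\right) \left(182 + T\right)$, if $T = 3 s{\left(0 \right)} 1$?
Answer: $94202$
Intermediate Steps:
$f{\left(x \right)} = 4$
$s{\left(d \right)} = \left(-4 + d\right) \left(4 + d\right)$ ($s{\left(d \right)} = \left(d - 4\right) \left(d + 4\right) = \left(-4 + d\right) \left(4 + d\right)$)
$T = -48$ ($T = 3 \left(-16 + 0^{2}\right) 1 = 3 \left(-16 + 0\right) 1 = 3 \left(-16\right) 1 = \left(-48\right) 1 = -48$)
$\left(386 + 317\right) \left(182 + T\right) = \left(386 + 317\right) \left(182 - 48\right) = 703 \cdot 134 = 94202$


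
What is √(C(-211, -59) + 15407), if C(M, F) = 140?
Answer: √15547 ≈ 124.69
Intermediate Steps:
√(C(-211, -59) + 15407) = √(140 + 15407) = √15547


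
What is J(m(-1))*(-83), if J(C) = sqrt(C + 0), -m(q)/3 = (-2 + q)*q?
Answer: -249*I ≈ -249.0*I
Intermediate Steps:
m(q) = -3*q*(-2 + q) (m(q) = -3*(-2 + q)*q = -3*q*(-2 + q))
J(C) = sqrt(C)
J(m(-1))*(-83) = sqrt(3*(-1)*(2 - 1*(-1)))*(-83) = sqrt(3*(-1)*(2 + 1))*(-83) = sqrt(3*(-1)*3)*(-83) = sqrt(-9)*(-83) = (3*I)*(-83) = -249*I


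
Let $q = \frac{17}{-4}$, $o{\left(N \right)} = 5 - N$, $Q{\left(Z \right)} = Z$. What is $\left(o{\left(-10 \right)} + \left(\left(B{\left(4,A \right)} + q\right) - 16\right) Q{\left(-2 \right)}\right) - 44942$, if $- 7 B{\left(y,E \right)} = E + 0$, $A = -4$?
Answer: $- \frac{628427}{14} \approx -44888.0$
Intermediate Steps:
$B{\left(y,E \right)} = - \frac{E}{7}$ ($B{\left(y,E \right)} = - \frac{E + 0}{7} = - \frac{E}{7}$)
$q = - \frac{17}{4}$ ($q = 17 \left(- \frac{1}{4}\right) = - \frac{17}{4} \approx -4.25$)
$\left(o{\left(-10 \right)} + \left(\left(B{\left(4,A \right)} + q\right) - 16\right) Q{\left(-2 \right)}\right) - 44942 = \left(\left(5 - -10\right) + \left(\left(\left(- \frac{1}{7}\right) \left(-4\right) - \frac{17}{4}\right) - 16\right) \left(-2\right)\right) - 44942 = \left(\left(5 + 10\right) + \left(\left(\frac{4}{7} - \frac{17}{4}\right) - 16\right) \left(-2\right)\right) - 44942 = \left(15 + \left(- \frac{103}{28} - 16\right) \left(-2\right)\right) - 44942 = \left(15 - - \frac{551}{14}\right) - 44942 = \left(15 + \frac{551}{14}\right) - 44942 = \frac{761}{14} - 44942 = - \frac{628427}{14}$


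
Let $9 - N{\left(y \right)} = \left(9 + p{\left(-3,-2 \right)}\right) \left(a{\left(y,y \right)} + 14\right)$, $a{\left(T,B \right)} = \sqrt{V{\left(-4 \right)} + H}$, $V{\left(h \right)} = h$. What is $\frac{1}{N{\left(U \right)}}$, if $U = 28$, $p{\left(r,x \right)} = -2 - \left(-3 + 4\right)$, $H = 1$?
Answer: $\frac{i}{3 \left(- 25 i + 2 \sqrt{3}\right)} \approx -0.013082 + 0.0018127 i$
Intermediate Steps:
$a{\left(T,B \right)} = i \sqrt{3}$ ($a{\left(T,B \right)} = \sqrt{-4 + 1} = \sqrt{-3} = i \sqrt{3}$)
$p{\left(r,x \right)} = -3$ ($p{\left(r,x \right)} = -2 - 1 = -3$)
$N{\left(y \right)} = -75 - 6 i \sqrt{3}$ ($N{\left(y \right)} = 9 - \left(9 - 3\right) \left(i \sqrt{3} + 14\right) = 9 - 6 \left(14 + i \sqrt{3}\right) = 9 - \left(84 + 6 i \sqrt{3}\right) = -75 - 6 i \sqrt{3}$)
$\frac{1}{N{\left(U \right)}} = \frac{1}{-75 - 6 i \sqrt{3}}$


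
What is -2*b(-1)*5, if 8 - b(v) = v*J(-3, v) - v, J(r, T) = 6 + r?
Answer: -100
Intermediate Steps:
b(v) = 8 - 2*v (b(v) = 8 - (v*(6 - 3) - v) = 8 - (v*3 - v) = 8 - (3*v - v) = 8 - 2*v)
-2*b(-1)*5 = -2*(8 - 2*(-1))*5 = -2*(8 + 2)*5 = -2*10*5 = -20*5 = -100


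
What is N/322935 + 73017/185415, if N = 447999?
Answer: 2369899544/1330599845 ≈ 1.7811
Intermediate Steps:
N/322935 + 73017/185415 = 447999/322935 + 73017/185415 = 447999*(1/322935) + 73017*(1/185415) = 149333/107645 + 24339/61805 = 2369899544/1330599845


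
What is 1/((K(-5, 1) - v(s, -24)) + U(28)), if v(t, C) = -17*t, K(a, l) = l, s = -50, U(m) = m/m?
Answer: -1/848 ≈ -0.0011792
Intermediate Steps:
U(m) = 1
1/((K(-5, 1) - v(s, -24)) + U(28)) = 1/((1 - (-17)*(-50)) + 1) = 1/((1 - 1*850) + 1) = 1/((1 - 850) + 1) = 1/(-849 + 1) = 1/(-848) = -1/848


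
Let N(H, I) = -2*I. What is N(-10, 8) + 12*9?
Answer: 92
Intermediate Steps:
N(-10, 8) + 12*9 = -2*8 + 12*9 = -16 + 108 = 92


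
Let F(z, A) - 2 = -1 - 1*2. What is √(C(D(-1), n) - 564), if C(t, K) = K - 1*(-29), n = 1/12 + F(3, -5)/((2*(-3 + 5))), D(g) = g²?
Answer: 13*I*√114/6 ≈ 23.134*I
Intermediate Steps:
F(z, A) = -1 (F(z, A) = 2 + (-1 - 1*2) = 2 + (-1 - 2) = 2 - 3 = -1)
n = -⅙ (n = 1/12 - 1/(2*(-3 + 5)) = 1*(1/12) - 1/(2*2) = 1/12 - 1/4 = 1/12 - 1*¼ = 1/12 - ¼ = -⅙ ≈ -0.16667)
C(t, K) = 29 + K (C(t, K) = K + 29 = 29 + K)
√(C(D(-1), n) - 564) = √((29 - ⅙) - 564) = √(173/6 - 564) = √(-3211/6) = 13*I*√114/6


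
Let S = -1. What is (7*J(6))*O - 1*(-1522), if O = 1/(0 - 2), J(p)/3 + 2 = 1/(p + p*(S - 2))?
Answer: 12351/8 ≈ 1543.9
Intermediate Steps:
J(p) = -6 - 3/(2*p) (J(p) = -6 + 3/(p + p*(-1 - 2)) = -6 + 3/(p + p*(-3)) = -6 + 3/(p - 3*p) = -6 + 3/((-2*p)) = -6 + 3*(-1/(2*p)) = -6 - 3/(2*p))
O = -½ (O = 1/(-2) = -½ ≈ -0.50000)
(7*J(6))*O - 1*(-1522) = (7*(-6 - 3/2/6))*(-½) - 1*(-1522) = (7*(-6 - 3/2*⅙))*(-½) + 1522 = (7*(-6 - ¼))*(-½) + 1522 = (7*(-25/4))*(-½) + 1522 = -175/4*(-½) + 1522 = 175/8 + 1522 = 12351/8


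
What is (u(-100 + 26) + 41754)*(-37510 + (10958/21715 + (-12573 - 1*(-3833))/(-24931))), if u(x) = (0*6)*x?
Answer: -847880762660980608/541376665 ≈ -1.5662e+9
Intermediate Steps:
u(x) = 0 (u(x) = 0*x = 0)
(u(-100 + 26) + 41754)*(-37510 + (10958/21715 + (-12573 - 1*(-3833))/(-24931))) = (0 + 41754)*(-37510 + (10958/21715 + (-12573 - 1*(-3833))/(-24931))) = 41754*(-37510 + (10958*(1/21715) + (-12573 + 3833)*(-1/24931))) = 41754*(-37510 + (10958/21715 - 8740*(-1/24931))) = 41754*(-37510 + (10958/21715 + 8740/24931)) = 41754*(-37510 + 462982998/541376665) = 41754*(-20306575721152/541376665) = -847880762660980608/541376665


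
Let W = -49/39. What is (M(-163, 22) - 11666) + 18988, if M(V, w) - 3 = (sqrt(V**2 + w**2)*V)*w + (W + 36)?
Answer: 287030/39 - 3586*sqrt(27053) ≈ -5.8246e+5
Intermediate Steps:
W = -49/39 (W = -49*1/39 = -49/39 ≈ -1.2564)
M(V, w) = 1472/39 + V*w*sqrt(V**2 + w**2) (M(V, w) = 3 + ((sqrt(V**2 + w**2)*V)*w + (-49/39 + 36)) = 3 + ((V*sqrt(V**2 + w**2))*w + 1355/39) = 3 + (V*w*sqrt(V**2 + w**2) + 1355/39) = 3 + (1355/39 + V*w*sqrt(V**2 + w**2)) = 1472/39 + V*w*sqrt(V**2 + w**2))
(M(-163, 22) - 11666) + 18988 = ((1472/39 - 163*22*sqrt((-163)**2 + 22**2)) - 11666) + 18988 = ((1472/39 - 163*22*sqrt(26569 + 484)) - 11666) + 18988 = ((1472/39 - 163*22*sqrt(27053)) - 11666) + 18988 = ((1472/39 - 3586*sqrt(27053)) - 11666) + 18988 = (-453502/39 - 3586*sqrt(27053)) + 18988 = 287030/39 - 3586*sqrt(27053)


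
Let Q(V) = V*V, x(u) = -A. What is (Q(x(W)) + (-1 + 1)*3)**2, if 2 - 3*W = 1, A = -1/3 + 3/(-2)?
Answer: 14641/1296 ≈ 11.297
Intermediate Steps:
A = -11/6 (A = -1*1/3 + 3*(-1/2) = -1/3 - 3/2 = -11/6 ≈ -1.8333)
W = 1/3 (W = 2/3 - 1/3*1 = 2/3 - 1/3 = 1/3 ≈ 0.33333)
x(u) = 11/6 (x(u) = -1*(-11/6) = 11/6)
Q(V) = V**2
(Q(x(W)) + (-1 + 1)*3)**2 = ((11/6)**2 + (-1 + 1)*3)**2 = (121/36 + 0*3)**2 = (121/36 + 0)**2 = (121/36)**2 = 14641/1296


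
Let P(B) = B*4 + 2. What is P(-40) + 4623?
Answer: 4465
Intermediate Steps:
P(B) = 2 + 4*B (P(B) = 4*B + 2 = 2 + 4*B)
P(-40) + 4623 = (2 + 4*(-40)) + 4623 = (2 - 160) + 4623 = -158 + 4623 = 4465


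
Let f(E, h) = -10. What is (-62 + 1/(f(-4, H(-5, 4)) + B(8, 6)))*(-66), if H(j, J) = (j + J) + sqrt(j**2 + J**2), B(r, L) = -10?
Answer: 40953/10 ≈ 4095.3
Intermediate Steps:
H(j, J) = J + j + sqrt(J**2 + j**2) (H(j, J) = (J + j) + sqrt(J**2 + j**2) = J + j + sqrt(J**2 + j**2))
(-62 + 1/(f(-4, H(-5, 4)) + B(8, 6)))*(-66) = (-62 + 1/(-10 - 10))*(-66) = (-62 + 1/(-20))*(-66) = (-62 - 1/20)*(-66) = -1241/20*(-66) = 40953/10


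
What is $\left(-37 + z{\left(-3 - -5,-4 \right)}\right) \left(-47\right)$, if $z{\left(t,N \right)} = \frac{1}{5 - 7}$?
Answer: $\frac{3525}{2} \approx 1762.5$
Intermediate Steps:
$z{\left(t,N \right)} = - \frac{1}{2}$ ($z{\left(t,N \right)} = \frac{1}{-2} = - \frac{1}{2}$)
$\left(-37 + z{\left(-3 - -5,-4 \right)}\right) \left(-47\right) = \left(-37 - \frac{1}{2}\right) \left(-47\right) = \left(- \frac{75}{2}\right) \left(-47\right) = \frac{3525}{2}$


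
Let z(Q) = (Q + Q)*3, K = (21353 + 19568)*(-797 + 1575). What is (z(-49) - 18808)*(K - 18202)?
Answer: -607793854272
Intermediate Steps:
K = 31836538 (K = 40921*778 = 31836538)
z(Q) = 6*Q (z(Q) = (2*Q)*3 = 6*Q)
(z(-49) - 18808)*(K - 18202) = (6*(-49) - 18808)*(31836538 - 18202) = (-294 - 18808)*31818336 = -19102*31818336 = -607793854272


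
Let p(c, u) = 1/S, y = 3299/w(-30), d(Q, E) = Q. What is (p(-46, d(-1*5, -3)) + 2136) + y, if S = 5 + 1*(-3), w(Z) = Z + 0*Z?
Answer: 30398/15 ≈ 2026.5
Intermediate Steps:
w(Z) = Z (w(Z) = Z + 0 = Z)
y = -3299/30 (y = 3299/(-30) = 3299*(-1/30) = -3299/30 ≈ -109.97)
S = 2 (S = 5 - 3 = 2)
p(c, u) = ½ (p(c, u) = 1/2 = 1*(½) = ½)
(p(-46, d(-1*5, -3)) + 2136) + y = (½ + 2136) - 3299/30 = 4273/2 - 3299/30 = 30398/15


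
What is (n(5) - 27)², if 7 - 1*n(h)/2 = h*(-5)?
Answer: 1369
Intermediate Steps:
n(h) = 14 + 10*h (n(h) = 14 - 2*h*(-5) = 14 - (-10)*h = 14 + 10*h)
(n(5) - 27)² = ((14 + 10*5) - 27)² = ((14 + 50) - 27)² = (64 - 27)² = 37² = 1369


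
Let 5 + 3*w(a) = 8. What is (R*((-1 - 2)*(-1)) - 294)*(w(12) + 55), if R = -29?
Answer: -21336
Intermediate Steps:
w(a) = 1 (w(a) = -5/3 + (⅓)*8 = -5/3 + 8/3 = 1)
(R*((-1 - 2)*(-1)) - 294)*(w(12) + 55) = (-29*(-1 - 2)*(-1) - 294)*(1 + 55) = (-(-87)*(-1) - 294)*56 = (-29*3 - 294)*56 = (-87 - 294)*56 = -381*56 = -21336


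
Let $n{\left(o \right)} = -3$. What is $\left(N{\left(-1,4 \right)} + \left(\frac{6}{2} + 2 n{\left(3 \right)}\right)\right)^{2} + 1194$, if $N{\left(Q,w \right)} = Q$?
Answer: $1210$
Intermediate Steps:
$\left(N{\left(-1,4 \right)} + \left(\frac{6}{2} + 2 n{\left(3 \right)}\right)\right)^{2} + 1194 = \left(-1 + \left(\frac{6}{2} + 2 \left(-3\right)\right)\right)^{2} + 1194 = \left(-1 + \left(6 \cdot \frac{1}{2} - 6\right)\right)^{2} + 1194 = \left(-1 + \left(3 - 6\right)\right)^{2} + 1194 = \left(-1 - 3\right)^{2} + 1194 = \left(-4\right)^{2} + 1194 = 16 + 1194 = 1210$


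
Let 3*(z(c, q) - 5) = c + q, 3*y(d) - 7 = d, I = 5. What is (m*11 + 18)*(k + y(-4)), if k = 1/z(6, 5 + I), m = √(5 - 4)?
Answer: 986/31 ≈ 31.806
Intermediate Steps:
y(d) = 7/3 + d/3
m = 1 (m = √1 = 1)
z(c, q) = 5 + c/3 + q/3 (z(c, q) = 5 + (c + q)/3 = 5 + (c/3 + q/3) = 5 + c/3 + q/3)
k = 3/31 (k = 1/(5 + (⅓)*6 + (5 + 5)/3) = 1/(5 + 2 + (⅓)*10) = 1/(5 + 2 + 10/3) = 1/(31/3) = 3/31 ≈ 0.096774)
(m*11 + 18)*(k + y(-4)) = (1*11 + 18)*(3/31 + (7/3 + (⅓)*(-4))) = (11 + 18)*(3/31 + (7/3 - 4/3)) = 29*(3/31 + 1) = 29*(34/31) = 986/31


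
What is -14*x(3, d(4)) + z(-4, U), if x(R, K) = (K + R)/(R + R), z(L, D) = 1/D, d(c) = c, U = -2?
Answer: -101/6 ≈ -16.833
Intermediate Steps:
x(R, K) = (K + R)/(2*R) (x(R, K) = (K + R)/((2*R)) = (K + R)*(1/(2*R)) = (K + R)/(2*R))
-14*x(3, d(4)) + z(-4, U) = -7*(4 + 3)/3 + 1/(-2) = -7*7/3 - ½ = -14*7/6 - ½ = -49/3 - ½ = -101/6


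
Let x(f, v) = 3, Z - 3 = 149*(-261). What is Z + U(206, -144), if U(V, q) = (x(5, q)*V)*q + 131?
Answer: -127747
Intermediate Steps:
Z = -38886 (Z = 3 + 149*(-261) = 3 - 38889 = -38886)
U(V, q) = 131 + 3*V*q (U(V, q) = (3*V)*q + 131 = 3*V*q + 131 = 131 + 3*V*q)
Z + U(206, -144) = -38886 + (131 + 3*206*(-144)) = -38886 + (131 - 88992) = -38886 - 88861 = -127747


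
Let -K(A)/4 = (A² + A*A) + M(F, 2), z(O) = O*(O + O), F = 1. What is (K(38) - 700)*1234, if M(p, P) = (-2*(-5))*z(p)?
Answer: -15217688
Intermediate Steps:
z(O) = 2*O² (z(O) = O*(2*O) = 2*O²)
M(p, P) = 20*p² (M(p, P) = (-2*(-5))*(2*p²) = 10*(2*p²) = 20*p²)
K(A) = -80 - 8*A² (K(A) = -4*((A² + A*A) + 20*1²) = -4*((A² + A²) + 20*1) = -4*(2*A² + 20) = -4*(20 + 2*A²) = -80 - 8*A²)
(K(38) - 700)*1234 = ((-80 - 8*38²) - 700)*1234 = ((-80 - 8*1444) - 700)*1234 = ((-80 - 11552) - 700)*1234 = (-11632 - 700)*1234 = -12332*1234 = -15217688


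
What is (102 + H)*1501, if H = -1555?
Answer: -2180953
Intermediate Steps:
(102 + H)*1501 = (102 - 1555)*1501 = -1453*1501 = -2180953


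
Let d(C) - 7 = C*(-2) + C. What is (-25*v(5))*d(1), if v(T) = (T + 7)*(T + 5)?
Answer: -18000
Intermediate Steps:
d(C) = 7 - C (d(C) = 7 + (C*(-2) + C) = 7 + (-2*C + C) = 7 - C)
v(T) = (5 + T)*(7 + T) (v(T) = (7 + T)*(5 + T) = (5 + T)*(7 + T))
(-25*v(5))*d(1) = (-25*(35 + 5**2 + 12*5))*(7 - 1*1) = (-25*(35 + 25 + 60))*(7 - 1) = -25*120*6 = -3000*6 = -18000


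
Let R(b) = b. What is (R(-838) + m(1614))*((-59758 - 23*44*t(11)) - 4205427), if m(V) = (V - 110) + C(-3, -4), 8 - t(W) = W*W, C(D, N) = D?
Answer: -2751999627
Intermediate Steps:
t(W) = 8 - W**2 (t(W) = 8 - W*W = 8 - W**2)
m(V) = -113 + V (m(V) = (V - 110) - 3 = (-110 + V) - 3 = -113 + V)
(R(-838) + m(1614))*((-59758 - 23*44*t(11)) - 4205427) = (-838 + (-113 + 1614))*((-59758 - 23*44*(8 - 1*11**2)) - 4205427) = (-838 + 1501)*((-59758 - 1012*(8 - 1*121)) - 4205427) = 663*((-59758 - 1012*(8 - 121)) - 4205427) = 663*((-59758 - 1012*(-113)) - 4205427) = 663*((-59758 - 1*(-114356)) - 4205427) = 663*((-59758 + 114356) - 4205427) = 663*(54598 - 4205427) = 663*(-4150829) = -2751999627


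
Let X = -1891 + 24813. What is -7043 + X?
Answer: 15879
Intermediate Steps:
X = 22922
-7043 + X = -7043 + 22922 = 15879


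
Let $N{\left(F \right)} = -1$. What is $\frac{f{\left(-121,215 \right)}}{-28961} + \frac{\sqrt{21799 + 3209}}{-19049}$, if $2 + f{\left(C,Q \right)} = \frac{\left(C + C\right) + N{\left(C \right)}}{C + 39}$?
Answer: $- \frac{79}{2374802} - \frac{4 \sqrt{1563}}{19049} \approx -0.008335$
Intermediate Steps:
$f{\left(C,Q \right)} = -2 + \frac{-1 + 2 C}{39 + C}$ ($f{\left(C,Q \right)} = -2 + \frac{\left(C + C\right) - 1}{C + 39} = -2 + \frac{2 C - 1}{39 + C} = -2 + \frac{-1 + 2 C}{39 + C}$)
$\frac{f{\left(-121,215 \right)}}{-28961} + \frac{\sqrt{21799 + 3209}}{-19049} = \frac{\left(-79\right) \frac{1}{39 - 121}}{-28961} + \frac{\sqrt{21799 + 3209}}{-19049} = - \frac{79}{-82} \left(- \frac{1}{28961}\right) + \sqrt{25008} \left(- \frac{1}{19049}\right) = \left(-79\right) \left(- \frac{1}{82}\right) \left(- \frac{1}{28961}\right) + 4 \sqrt{1563} \left(- \frac{1}{19049}\right) = \frac{79}{82} \left(- \frac{1}{28961}\right) - \frac{4 \sqrt{1563}}{19049} = - \frac{79}{2374802} - \frac{4 \sqrt{1563}}{19049}$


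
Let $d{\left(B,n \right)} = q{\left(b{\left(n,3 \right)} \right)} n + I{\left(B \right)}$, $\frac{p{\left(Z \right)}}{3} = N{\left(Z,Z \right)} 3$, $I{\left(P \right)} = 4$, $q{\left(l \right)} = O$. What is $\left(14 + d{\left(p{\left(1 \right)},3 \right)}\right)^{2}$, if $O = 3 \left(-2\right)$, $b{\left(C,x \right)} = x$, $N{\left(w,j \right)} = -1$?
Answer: $0$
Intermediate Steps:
$O = -6$
$q{\left(l \right)} = -6$
$p{\left(Z \right)} = -9$ ($p{\left(Z \right)} = 3 \left(\left(-1\right) 3\right) = 3 \left(-3\right) = -9$)
$d{\left(B,n \right)} = 4 - 6 n$ ($d{\left(B,n \right)} = - 6 n + 4 = 4 - 6 n$)
$\left(14 + d{\left(p{\left(1 \right)},3 \right)}\right)^{2} = \left(14 + \left(4 - 18\right)\right)^{2} = \left(14 - 14\right)^{2} = 0^{2} = 0$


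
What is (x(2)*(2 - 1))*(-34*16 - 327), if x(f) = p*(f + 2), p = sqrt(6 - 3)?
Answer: -3484*sqrt(3) ≈ -6034.5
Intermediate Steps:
p = sqrt(3) ≈ 1.7320
x(f) = sqrt(3)*(2 + f) (x(f) = sqrt(3)*(f + 2) = sqrt(3)*(2 + f))
(x(2)*(2 - 1))*(-34*16 - 327) = ((sqrt(3)*(2 + 2))*(2 - 1))*(-34*16 - 327) = ((sqrt(3)*4)*1)*(-544 - 327) = ((4*sqrt(3))*1)*(-871) = (4*sqrt(3))*(-871) = -3484*sqrt(3)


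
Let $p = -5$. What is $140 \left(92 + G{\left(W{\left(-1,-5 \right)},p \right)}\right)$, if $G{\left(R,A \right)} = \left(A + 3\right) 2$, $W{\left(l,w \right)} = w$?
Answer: $12320$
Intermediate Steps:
$G{\left(R,A \right)} = 6 + 2 A$ ($G{\left(R,A \right)} = \left(3 + A\right) 2 = 6 + 2 A$)
$140 \left(92 + G{\left(W{\left(-1,-5 \right)},p \right)}\right) = 140 \left(92 + \left(6 + 2 \left(-5\right)\right)\right) = 140 \left(92 + \left(6 - 10\right)\right) = 140 \left(92 - 4\right) = 140 \cdot 88 = 12320$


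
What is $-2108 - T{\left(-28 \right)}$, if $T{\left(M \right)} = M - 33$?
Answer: $-2047$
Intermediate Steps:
$T{\left(M \right)} = -33 + M$ ($T{\left(M \right)} = M - 33 = -33 + M$)
$-2108 - T{\left(-28 \right)} = -2108 - \left(-33 - 28\right) = -2108 - -61 = -2108 + 61 = -2047$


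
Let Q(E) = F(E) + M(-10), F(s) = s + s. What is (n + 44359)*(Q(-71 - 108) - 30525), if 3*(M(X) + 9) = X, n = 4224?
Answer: -4502963938/3 ≈ -1.5010e+9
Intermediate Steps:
M(X) = -9 + X/3
F(s) = 2*s
Q(E) = -37/3 + 2*E (Q(E) = 2*E + (-9 + (1/3)*(-10)) = 2*E + (-9 - 10/3) = 2*E - 37/3 = -37/3 + 2*E)
(n + 44359)*(Q(-71 - 108) - 30525) = (4224 + 44359)*((-37/3 + 2*(-71 - 108)) - 30525) = 48583*((-37/3 + 2*(-179)) - 30525) = 48583*((-37/3 - 358) - 30525) = 48583*(-1111/3 - 30525) = 48583*(-92686/3) = -4502963938/3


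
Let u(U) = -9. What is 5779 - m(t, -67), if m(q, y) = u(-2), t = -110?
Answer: 5788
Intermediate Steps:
m(q, y) = -9
5779 - m(t, -67) = 5779 - 1*(-9) = 5779 + 9 = 5788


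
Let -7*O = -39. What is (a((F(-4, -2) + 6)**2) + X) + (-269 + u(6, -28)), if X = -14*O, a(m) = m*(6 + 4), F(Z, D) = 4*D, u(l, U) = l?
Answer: -301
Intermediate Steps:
O = 39/7 (O = -1/7*(-39) = 39/7 ≈ 5.5714)
a(m) = 10*m (a(m) = m*10 = 10*m)
X = -78 (X = -14*39/7 = -78)
(a((F(-4, -2) + 6)**2) + X) + (-269 + u(6, -28)) = (10*(4*(-2) + 6)**2 - 78) + (-269 + 6) = (10*(-8 + 6)**2 - 78) - 263 = (10*(-2)**2 - 78) - 263 = (10*4 - 78) - 263 = (40 - 78) - 263 = -38 - 263 = -301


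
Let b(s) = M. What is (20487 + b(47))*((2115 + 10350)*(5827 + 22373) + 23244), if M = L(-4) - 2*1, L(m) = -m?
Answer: 7202626103316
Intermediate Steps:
M = 2 (M = -1*(-4) - 2*1 = 4 - 2 = 2)
b(s) = 2
(20487 + b(47))*((2115 + 10350)*(5827 + 22373) + 23244) = (20487 + 2)*((2115 + 10350)*(5827 + 22373) + 23244) = 20489*(12465*28200 + 23244) = 20489*(351513000 + 23244) = 20489*351536244 = 7202626103316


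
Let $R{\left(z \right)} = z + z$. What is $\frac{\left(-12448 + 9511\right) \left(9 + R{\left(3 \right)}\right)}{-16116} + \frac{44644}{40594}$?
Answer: $\frac{417975229}{109035484} \approx 3.8334$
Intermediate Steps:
$R{\left(z \right)} = 2 z$
$\frac{\left(-12448 + 9511\right) \left(9 + R{\left(3 \right)}\right)}{-16116} + \frac{44644}{40594} = \frac{\left(-12448 + 9511\right) \left(9 + 2 \cdot 3\right)}{-16116} + \frac{44644}{40594} = - 2937 \left(9 + 6\right) \left(- \frac{1}{16116}\right) + 44644 \cdot \frac{1}{40594} = \left(-2937\right) 15 \left(- \frac{1}{16116}\right) + \frac{22322}{20297} = \left(-44055\right) \left(- \frac{1}{16116}\right) + \frac{22322}{20297} = \frac{14685}{5372} + \frac{22322}{20297} = \frac{417975229}{109035484}$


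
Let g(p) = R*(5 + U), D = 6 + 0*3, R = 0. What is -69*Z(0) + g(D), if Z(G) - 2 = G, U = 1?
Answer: -138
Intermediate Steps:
Z(G) = 2 + G
D = 6 (D = 6 + 0 = 6)
g(p) = 0 (g(p) = 0*(5 + 1) = 0*6 = 0)
-69*Z(0) + g(D) = -69*(2 + 0) + 0 = -69*2 + 0 = -138 + 0 = -138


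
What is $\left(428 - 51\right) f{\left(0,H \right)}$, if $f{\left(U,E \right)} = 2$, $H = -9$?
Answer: $754$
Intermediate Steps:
$\left(428 - 51\right) f{\left(0,H \right)} = \left(428 - 51\right) 2 = 377 \cdot 2 = 754$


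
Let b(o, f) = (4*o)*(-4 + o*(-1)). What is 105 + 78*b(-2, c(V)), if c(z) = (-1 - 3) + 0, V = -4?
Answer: 1353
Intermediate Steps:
c(z) = -4 (c(z) = -4 + 0 = -4)
b(o, f) = 4*o*(-4 - o) (b(o, f) = (4*o)*(-4 - o) = 4*o*(-4 - o))
105 + 78*b(-2, c(V)) = 105 + 78*(-4*(-2)*(4 - 2)) = 105 + 78*(-4*(-2)*2) = 105 + 78*16 = 105 + 1248 = 1353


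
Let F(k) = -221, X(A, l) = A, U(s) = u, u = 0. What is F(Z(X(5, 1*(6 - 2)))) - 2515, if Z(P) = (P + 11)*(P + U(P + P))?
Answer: -2736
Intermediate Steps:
U(s) = 0
Z(P) = P*(11 + P) (Z(P) = (P + 11)*(P + 0) = (11 + P)*P = P*(11 + P))
F(Z(X(5, 1*(6 - 2)))) - 2515 = -221 - 2515 = -2736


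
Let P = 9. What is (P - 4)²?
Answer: 25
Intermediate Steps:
(P - 4)² = (9 - 4)² = 5² = 25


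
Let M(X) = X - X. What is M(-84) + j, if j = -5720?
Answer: -5720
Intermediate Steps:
M(X) = 0
M(-84) + j = 0 - 5720 = -5720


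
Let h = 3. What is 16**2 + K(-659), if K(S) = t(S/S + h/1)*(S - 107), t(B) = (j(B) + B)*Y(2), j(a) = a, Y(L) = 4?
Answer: -24256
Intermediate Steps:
t(B) = 8*B (t(B) = (B + B)*4 = (2*B)*4 = 8*B)
K(S) = -3424 + 32*S (K(S) = (8*(S/S + 3/1))*(S - 107) = (8*(1 + 3*1))*(-107 + S) = (8*(1 + 3))*(-107 + S) = (8*4)*(-107 + S) = 32*(-107 + S) = -3424 + 32*S)
16**2 + K(-659) = 16**2 + (-3424 + 32*(-659)) = 256 + (-3424 - 21088) = 256 - 24512 = -24256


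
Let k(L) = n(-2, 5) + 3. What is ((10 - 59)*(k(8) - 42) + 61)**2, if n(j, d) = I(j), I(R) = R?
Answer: 4284900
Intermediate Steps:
n(j, d) = j
k(L) = 1 (k(L) = -2 + 3 = 1)
((10 - 59)*(k(8) - 42) + 61)**2 = ((10 - 59)*(1 - 42) + 61)**2 = (-49*(-41) + 61)**2 = (2009 + 61)**2 = 2070**2 = 4284900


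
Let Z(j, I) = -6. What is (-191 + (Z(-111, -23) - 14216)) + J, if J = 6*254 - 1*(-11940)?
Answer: -949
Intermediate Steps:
J = 13464 (J = 1524 + 11940 = 13464)
(-191 + (Z(-111, -23) - 14216)) + J = (-191 + (-6 - 14216)) + 13464 = (-191 - 14222) + 13464 = -14413 + 13464 = -949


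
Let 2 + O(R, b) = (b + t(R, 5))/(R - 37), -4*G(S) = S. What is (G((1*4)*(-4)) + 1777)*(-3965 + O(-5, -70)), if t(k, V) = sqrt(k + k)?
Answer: -21186776/3 - 1781*I*sqrt(10)/42 ≈ -7.0623e+6 - 134.1*I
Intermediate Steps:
t(k, V) = sqrt(2)*sqrt(k) (t(k, V) = sqrt(2*k) = sqrt(2)*sqrt(k))
G(S) = -S/4
O(R, b) = -2 + (b + sqrt(2)*sqrt(R))/(-37 + R) (O(R, b) = -2 + (b + sqrt(2)*sqrt(R))/(R - 37) = -2 + (b + sqrt(2)*sqrt(R))/(-37 + R))
(G((1*4)*(-4)) + 1777)*(-3965 + O(-5, -70)) = (-1*4*(-4)/4 + 1777)*(-3965 + (74 - 70 - 2*(-5) + sqrt(2)*sqrt(-5))/(-37 - 5)) = (-(-4) + 1777)*(-3965 + (74 - 70 + 10 + sqrt(2)*(I*sqrt(5)))/(-42)) = (-1/4*(-16) + 1777)*(-3965 - (74 - 70 + 10 + I*sqrt(10))/42) = (4 + 1777)*(-3965 - (14 + I*sqrt(10))/42) = 1781*(-3965 + (-1/3 - I*sqrt(10)/42)) = 1781*(-11896/3 - I*sqrt(10)/42) = -21186776/3 - 1781*I*sqrt(10)/42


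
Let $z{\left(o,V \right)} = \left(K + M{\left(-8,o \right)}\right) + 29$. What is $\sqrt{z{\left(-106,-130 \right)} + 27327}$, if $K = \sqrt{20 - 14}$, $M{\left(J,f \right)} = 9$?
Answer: $\sqrt{27365 + \sqrt{6}} \approx 165.43$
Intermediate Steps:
$K = \sqrt{6}$ ($K = \sqrt{20 - 14} = \sqrt{6} \approx 2.4495$)
$z{\left(o,V \right)} = 38 + \sqrt{6}$ ($z{\left(o,V \right)} = \left(\sqrt{6} + 9\right) + 29 = \left(9 + \sqrt{6}\right) + 29 = 38 + \sqrt{6}$)
$\sqrt{z{\left(-106,-130 \right)} + 27327} = \sqrt{\left(38 + \sqrt{6}\right) + 27327} = \sqrt{27365 + \sqrt{6}}$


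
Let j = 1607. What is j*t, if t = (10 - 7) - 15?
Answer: -19284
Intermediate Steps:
t = -12 (t = 3 - 15 = -12)
j*t = 1607*(-12) = -19284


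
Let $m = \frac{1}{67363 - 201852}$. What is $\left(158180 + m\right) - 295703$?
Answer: $- \frac{18495330748}{134489} \approx -1.3752 \cdot 10^{5}$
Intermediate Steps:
$m = - \frac{1}{134489}$ ($m = \frac{1}{-134489} = - \frac{1}{134489} \approx -7.4355 \cdot 10^{-6}$)
$\left(158180 + m\right) - 295703 = \left(158180 - \frac{1}{134489}\right) - 295703 = \frac{21273470019}{134489} - 295703 = - \frac{18495330748}{134489}$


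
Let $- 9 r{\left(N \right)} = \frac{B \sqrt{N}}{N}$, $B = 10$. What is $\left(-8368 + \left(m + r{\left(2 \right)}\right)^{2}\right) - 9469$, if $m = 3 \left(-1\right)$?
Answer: $- \frac{1444018}{81} + \frac{10 \sqrt{2}}{3} \approx -17823.0$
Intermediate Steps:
$m = -3$
$r{\left(N \right)} = - \frac{10}{9 \sqrt{N}}$ ($r{\left(N \right)} = - \frac{10 \sqrt{N} \frac{1}{N}}{9} = - \frac{10 \frac{1}{\sqrt{N}}}{9} = - \frac{10}{9 \sqrt{N}}$)
$\left(-8368 + \left(m + r{\left(2 \right)}\right)^{2}\right) - 9469 = \left(-8368 + \left(-3 - \frac{10}{9 \sqrt{2}}\right)^{2}\right) - 9469 = \left(-8368 + \left(-3 - \frac{10 \frac{\sqrt{2}}{2}}{9}\right)^{2}\right) - 9469 = \left(-8368 + \left(-3 - \frac{5 \sqrt{2}}{9}\right)^{2}\right) - 9469 = -17837 + \left(-3 - \frac{5 \sqrt{2}}{9}\right)^{2}$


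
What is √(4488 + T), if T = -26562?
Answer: I*√22074 ≈ 148.57*I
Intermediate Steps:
√(4488 + T) = √(4488 - 26562) = √(-22074) = I*√22074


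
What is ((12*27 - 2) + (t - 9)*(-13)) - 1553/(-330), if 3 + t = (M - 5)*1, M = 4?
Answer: 163583/330 ≈ 495.71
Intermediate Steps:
t = -4 (t = -3 + (4 - 5)*1 = -3 - 1*1 = -3 - 1 = -4)
((12*27 - 2) + (t - 9)*(-13)) - 1553/(-330) = ((12*27 - 2) + (-4 - 9)*(-13)) - 1553/(-330) = ((324 - 2) - 13*(-13)) - 1553*(-1/330) = (322 + 169) + 1553/330 = 491 + 1553/330 = 163583/330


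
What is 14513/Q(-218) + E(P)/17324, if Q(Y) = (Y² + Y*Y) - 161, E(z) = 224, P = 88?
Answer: 68169475/410955597 ≈ 0.16588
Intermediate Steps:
Q(Y) = -161 + 2*Y² (Q(Y) = (Y² + Y²) - 161 = 2*Y² - 161 = -161 + 2*Y²)
14513/Q(-218) + E(P)/17324 = 14513/(-161 + 2*(-218)²) + 224/17324 = 14513/(-161 + 2*47524) + 224*(1/17324) = 14513/(-161 + 95048) + 56/4331 = 14513/94887 + 56/4331 = 68169475/410955597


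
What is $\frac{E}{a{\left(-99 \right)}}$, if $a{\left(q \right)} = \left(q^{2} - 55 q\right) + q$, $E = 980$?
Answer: $\frac{980}{15147} \approx 0.064699$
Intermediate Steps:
$a{\left(q \right)} = q^{2} - 54 q$
$\frac{E}{a{\left(-99 \right)}} = \frac{980}{\left(-99\right) \left(-54 - 99\right)} = \frac{980}{\left(-99\right) \left(-153\right)} = \frac{980}{15147}$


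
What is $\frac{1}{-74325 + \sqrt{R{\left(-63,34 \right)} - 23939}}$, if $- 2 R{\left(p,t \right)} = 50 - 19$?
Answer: $- \frac{148650}{11048459159} - \frac{i \sqrt{95818}}{11048459159} \approx -1.3454 \cdot 10^{-5} - 2.8017 \cdot 10^{-8} i$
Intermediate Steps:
$R{\left(p,t \right)} = - \frac{31}{2}$ ($R{\left(p,t \right)} = - \frac{50 - 19}{2} = \left(- \frac{1}{2}\right) 31 = - \frac{31}{2}$)
$\frac{1}{-74325 + \sqrt{R{\left(-63,34 \right)} - 23939}} = \frac{1}{-74325 + \sqrt{- \frac{31}{2} - 23939}} = \frac{1}{-74325 + \sqrt{- \frac{47909}{2}}} = \frac{1}{-74325 + \frac{i \sqrt{95818}}{2}}$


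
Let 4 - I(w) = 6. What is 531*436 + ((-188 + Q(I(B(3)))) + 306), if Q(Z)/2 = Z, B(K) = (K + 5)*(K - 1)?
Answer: 231630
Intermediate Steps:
B(K) = (-1 + K)*(5 + K) (B(K) = (5 + K)*(-1 + K) = (-1 + K)*(5 + K))
I(w) = -2 (I(w) = 4 - 1*6 = 4 - 6 = -2)
Q(Z) = 2*Z
531*436 + ((-188 + Q(I(B(3)))) + 306) = 531*436 + ((-188 + 2*(-2)) + 306) = 231516 + ((-188 - 4) + 306) = 231516 + (-192 + 306) = 231516 + 114 = 231630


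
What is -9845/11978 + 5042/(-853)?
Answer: -68790861/10217234 ≈ -6.7328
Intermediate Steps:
-9845/11978 + 5042/(-853) = -9845*1/11978 + 5042*(-1/853) = -9845/11978 - 5042/853 = -68790861/10217234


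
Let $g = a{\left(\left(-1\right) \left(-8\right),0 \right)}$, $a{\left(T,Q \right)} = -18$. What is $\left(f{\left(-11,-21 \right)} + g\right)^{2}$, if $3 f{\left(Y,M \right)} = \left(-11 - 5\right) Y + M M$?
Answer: $\frac{316969}{9} \approx 35219.0$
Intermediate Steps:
$f{\left(Y,M \right)} = - \frac{16 Y}{3} + \frac{M^{2}}{3}$ ($f{\left(Y,M \right)} = \frac{\left(-11 - 5\right) Y + M M}{3} = \frac{\left(-11 - 5\right) Y + M^{2}}{3} = \frac{- 16 Y + M^{2}}{3} = \frac{M^{2} - 16 Y}{3} = - \frac{16 Y}{3} + \frac{M^{2}}{3}$)
$g = -18$
$\left(f{\left(-11,-21 \right)} + g\right)^{2} = \left(\left(\left(- \frac{16}{3}\right) \left(-11\right) + \frac{\left(-21\right)^{2}}{3}\right) - 18\right)^{2} = \left(\left(\frac{176}{3} + \frac{1}{3} \cdot 441\right) - 18\right)^{2} = \left(\left(\frac{176}{3} + 147\right) - 18\right)^{2} = \left(\frac{617}{3} - 18\right)^{2} = \left(\frac{563}{3}\right)^{2} = \frac{316969}{9}$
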